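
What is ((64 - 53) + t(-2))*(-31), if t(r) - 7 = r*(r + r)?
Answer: -806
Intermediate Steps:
t(r) = 7 + 2*r² (t(r) = 7 + r*(r + r) = 7 + r*(2*r) = 7 + 2*r²)
((64 - 53) + t(-2))*(-31) = ((64 - 53) + (7 + 2*(-2)²))*(-31) = (11 + (7 + 2*4))*(-31) = (11 + (7 + 8))*(-31) = (11 + 15)*(-31) = 26*(-31) = -806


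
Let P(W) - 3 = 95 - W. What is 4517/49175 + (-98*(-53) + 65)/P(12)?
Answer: 258999787/4229050 ≈ 61.243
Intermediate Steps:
P(W) = 98 - W (P(W) = 3 + (95 - W) = 98 - W)
4517/49175 + (-98*(-53) + 65)/P(12) = 4517/49175 + (-98*(-53) + 65)/(98 - 1*12) = 4517*(1/49175) + (5194 + 65)/(98 - 12) = 4517/49175 + 5259/86 = 258999787/4229050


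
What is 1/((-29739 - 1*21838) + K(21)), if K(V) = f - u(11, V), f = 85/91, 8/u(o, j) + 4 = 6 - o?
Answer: -819/42240070 ≈ -1.9389e-5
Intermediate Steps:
u(o, j) = 8/(2 - o) (u(o, j) = 8/(-4 + (6 - o)) = 8/(2 - o))
f = 85/91 (f = 85*(1/91) = 85/91 ≈ 0.93407)
K(V) = 1493/819 (K(V) = 85/91 - (-8)/(-2 + 11) = 85/91 - (-8)/9 = 85/91 - 1*(-8/9) = 85/91 + 8/9 = 1493/819)
1/((-29739 - 1*21838) + K(21)) = 1/((-29739 - 1*21838) + 1493/819) = 1/((-29739 - 21838) + 1493/819) = 1/(-51577 + 1493/819) = 1/(-42240070/819) = -819/42240070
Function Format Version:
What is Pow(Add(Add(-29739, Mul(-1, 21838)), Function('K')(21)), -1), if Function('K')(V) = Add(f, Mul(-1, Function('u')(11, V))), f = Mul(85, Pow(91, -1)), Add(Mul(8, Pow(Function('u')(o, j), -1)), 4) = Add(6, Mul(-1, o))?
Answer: Rational(-819, 42240070) ≈ -1.9389e-5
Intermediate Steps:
Function('u')(o, j) = Mul(8, Pow(Add(2, Mul(-1, o)), -1)) (Function('u')(o, j) = Mul(8, Pow(Add(-4, Add(6, Mul(-1, o))), -1)) = Mul(8, Pow(Add(2, Mul(-1, o)), -1)))
f = Rational(85, 91) (f = Mul(85, Rational(1, 91)) = Rational(85, 91) ≈ 0.93407)
Function('K')(V) = Rational(1493, 819) (Function('K')(V) = Add(Rational(85, 91), Mul(-1, Mul(-8, Pow(Add(-2, 11), -1)))) = Add(Rational(85, 91), Mul(-1, Mul(-8, Pow(9, -1)))) = Add(Rational(85, 91), Mul(-1, Mul(-8, Rational(1, 9)))) = Add(Rational(85, 91), Mul(-1, Rational(-8, 9))) = Add(Rational(85, 91), Rational(8, 9)) = Rational(1493, 819))
Pow(Add(Add(-29739, Mul(-1, 21838)), Function('K')(21)), -1) = Pow(Add(Add(-29739, Mul(-1, 21838)), Rational(1493, 819)), -1) = Pow(Add(Add(-29739, -21838), Rational(1493, 819)), -1) = Pow(Add(-51577, Rational(1493, 819)), -1) = Pow(Rational(-42240070, 819), -1) = Rational(-819, 42240070)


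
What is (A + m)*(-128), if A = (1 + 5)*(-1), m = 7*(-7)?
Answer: 7040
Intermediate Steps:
m = -49
A = -6 (A = 6*(-1) = -6)
(A + m)*(-128) = (-6 - 49)*(-128) = -55*(-128) = 7040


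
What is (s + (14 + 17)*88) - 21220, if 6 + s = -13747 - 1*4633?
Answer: -36878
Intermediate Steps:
s = -18386 (s = -6 + (-13747 - 1*4633) = -6 + (-13747 - 4633) = -6 - 18380 = -18386)
(s + (14 + 17)*88) - 21220 = (-18386 + (14 + 17)*88) - 21220 = (-18386 + 31*88) - 21220 = (-18386 + 2728) - 21220 = -15658 - 21220 = -36878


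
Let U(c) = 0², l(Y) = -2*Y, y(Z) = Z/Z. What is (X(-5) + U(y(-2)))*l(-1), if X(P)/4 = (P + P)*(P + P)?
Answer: 800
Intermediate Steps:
y(Z) = 1
X(P) = 16*P² (X(P) = 4*((P + P)*(P + P)) = 4*((2*P)*(2*P)) = 4*(4*P²) = 16*P²)
U(c) = 0
(X(-5) + U(y(-2)))*l(-1) = (16*(-5)² + 0)*(-2*(-1)) = (16*25 + 0)*2 = (400 + 0)*2 = 400*2 = 800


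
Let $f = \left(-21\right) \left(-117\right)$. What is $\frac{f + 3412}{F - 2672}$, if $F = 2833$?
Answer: $\frac{5869}{161} \approx 36.453$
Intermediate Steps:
$f = 2457$
$\frac{f + 3412}{F - 2672} = \frac{2457 + 3412}{2833 - 2672} = \frac{5869}{161}$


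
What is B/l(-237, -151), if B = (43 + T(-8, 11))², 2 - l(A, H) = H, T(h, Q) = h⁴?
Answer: 17131321/153 ≈ 1.1197e+5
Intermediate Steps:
l(A, H) = 2 - H
B = 17131321 (B = (43 + (-8)⁴)² = (43 + 4096)² = 4139² = 17131321)
B/l(-237, -151) = 17131321/(2 - 1*(-151)) = 17131321/(2 + 151) = 17131321/153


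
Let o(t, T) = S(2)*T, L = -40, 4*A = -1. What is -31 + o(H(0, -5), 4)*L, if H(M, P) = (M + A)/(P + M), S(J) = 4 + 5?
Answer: -1471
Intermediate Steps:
A = -1/4 (A = (1/4)*(-1) = -1/4 ≈ -0.25000)
S(J) = 9
H(M, P) = (-1/4 + M)/(M + P) (H(M, P) = (M - 1/4)/(P + M) = (-1/4 + M)/(M + P))
o(t, T) = 9*T
-31 + o(H(0, -5), 4)*L = -31 + (9*4)*(-40) = -31 + 36*(-40) = -31 - 1440 = -1471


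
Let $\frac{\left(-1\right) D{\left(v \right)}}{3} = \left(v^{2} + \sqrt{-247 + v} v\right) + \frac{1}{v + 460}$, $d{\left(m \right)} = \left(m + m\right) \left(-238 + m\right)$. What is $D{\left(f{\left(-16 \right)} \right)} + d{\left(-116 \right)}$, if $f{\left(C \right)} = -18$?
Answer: $\frac{35870949}{442} + 54 i \sqrt{265} \approx 81156.0 + 879.06 i$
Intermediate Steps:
$d{\left(m \right)} = 2 m \left(-238 + m\right)$
$D{\left(v \right)} = - 3 v^{2} - \frac{3}{460 + v} - 3 v \sqrt{-247 + v}$ ($D{\left(v \right)} = - 3 \left(\left(v^{2} + \sqrt{-247 + v} v\right) + \frac{1}{v + 460}\right) = - 3 \left(\left(v^{2} + v \sqrt{-247 + v}\right) + \frac{1}{460 + v}\right) = - 3 \left(v^{2} + \frac{1}{460 + v} + v \sqrt{-247 + v}\right) = - 3 v^{2} - \frac{3}{460 + v} - 3 v \sqrt{-247 + v}$)
$D{\left(f{\left(-16 \right)} \right)} + d{\left(-116 \right)} = \frac{3 \left(-1 - \left(-18\right)^{3} - 460 \left(-18\right)^{2} - \left(-18\right)^{2} \sqrt{-247 - 18} - - 8280 \sqrt{-247 - 18}\right)}{460 - 18} + 2 \left(-116\right) \left(-238 - 116\right) = \frac{3 \left(-1 - -5832 - 149040 - 324 \sqrt{-265} - - 8280 \sqrt{-265}\right)}{442} + 2 \left(-116\right) \left(-354\right) = 3 \cdot \frac{1}{442} \left(-1 + 5832 - 149040 - 324 i \sqrt{265} - - 8280 i \sqrt{265}\right) + 82128 = 3 \cdot \frac{1}{442} \left(-1 + 5832 - 149040 - 324 i \sqrt{265} + 8280 i \sqrt{265}\right) + 82128 = 3 \cdot \frac{1}{442} \left(-143209 + 7956 i \sqrt{265}\right) + 82128 = \left(- \frac{429627}{442} + 54 i \sqrt{265}\right) + 82128 = \frac{35870949}{442} + 54 i \sqrt{265}$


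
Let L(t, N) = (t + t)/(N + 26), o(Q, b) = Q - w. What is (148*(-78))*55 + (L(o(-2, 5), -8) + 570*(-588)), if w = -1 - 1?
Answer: -970080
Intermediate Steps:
w = -2
o(Q, b) = 2 + Q (o(Q, b) = Q - 1*(-2) = Q + 2 = 2 + Q)
L(t, N) = 2*t/(26 + N) (L(t, N) = (2*t)/(26 + N) = 2*t/(26 + N))
(148*(-78))*55 + (L(o(-2, 5), -8) + 570*(-588)) = (148*(-78))*55 + (2*(2 - 2)/(26 - 8) + 570*(-588)) = -11544*55 + (2*0/18 - 335160) = -634920 + (2*0*(1/18) - 335160) = -634920 + (0 - 335160) = -634920 - 335160 = -970080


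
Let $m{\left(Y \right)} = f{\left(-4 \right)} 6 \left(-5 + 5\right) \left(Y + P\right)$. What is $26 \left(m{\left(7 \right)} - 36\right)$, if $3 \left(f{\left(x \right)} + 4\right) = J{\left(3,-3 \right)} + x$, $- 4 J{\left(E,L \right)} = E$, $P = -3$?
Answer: $-936$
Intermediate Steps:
$J{\left(E,L \right)} = - \frac{E}{4}$
$f{\left(x \right)} = - \frac{17}{4} + \frac{x}{3}$ ($f{\left(x \right)} = -4 + \frac{\left(- \frac{1}{4}\right) 3 + x}{3} = -4 + \frac{- \frac{3}{4} + x}{3} = -4 + \left(- \frac{1}{4} + \frac{x}{3}\right) = - \frac{17}{4} + \frac{x}{3}$)
$m{\left(Y \right)} = 0$ ($m{\left(Y \right)} = \left(- \frac{17}{4} + \frac{1}{3} \left(-4\right)\right) 6 \left(-5 + 5\right) \left(Y - 3\right) = \left(- \frac{17}{4} - \frac{4}{3}\right) 6 \cdot 0 \left(-3 + Y\right) = \left(- \frac{67}{12}\right) 6 \cdot 0 = \left(- \frac{67}{2}\right) 0 = 0$)
$26 \left(m{\left(7 \right)} - 36\right) = 26 \left(0 - 36\right) = 26 \left(-36\right) = -936$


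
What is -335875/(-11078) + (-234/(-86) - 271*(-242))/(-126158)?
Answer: 447702785149/15023966983 ≈ 29.799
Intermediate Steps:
-335875/(-11078) + (-234/(-86) - 271*(-242))/(-126158) = -335875*(-1/11078) + (-234*(-1/86) + 65582)*(-1/126158) = 335875/11078 + (117/43 + 65582)*(-1/126158) = 335875/11078 + (2820143/43)*(-1/126158) = 335875/11078 - 2820143/5424794 = 447702785149/15023966983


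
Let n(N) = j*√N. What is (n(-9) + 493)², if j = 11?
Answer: 241960 + 32538*I ≈ 2.4196e+5 + 32538.0*I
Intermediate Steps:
n(N) = 11*√N
(n(-9) + 493)² = (11*√(-9) + 493)² = (11*(3*I) + 493)² = (33*I + 493)² = (493 + 33*I)²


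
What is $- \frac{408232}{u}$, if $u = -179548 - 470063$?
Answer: $\frac{408232}{649611} \approx 0.62843$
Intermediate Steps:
$u = -649611$
$- \frac{408232}{u} = - \frac{408232}{-649611} = \left(-408232\right) \left(- \frac{1}{649611}\right) = \frac{408232}{649611}$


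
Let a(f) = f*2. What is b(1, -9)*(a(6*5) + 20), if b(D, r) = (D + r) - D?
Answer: -720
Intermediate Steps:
a(f) = 2*f
b(D, r) = r
b(1, -9)*(a(6*5) + 20) = -9*(2*(6*5) + 20) = -9*(2*30 + 20) = -9*(60 + 20) = -9*80 = -720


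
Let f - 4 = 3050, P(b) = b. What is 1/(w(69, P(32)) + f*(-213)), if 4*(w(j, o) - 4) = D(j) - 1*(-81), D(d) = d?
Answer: -2/1300921 ≈ -1.5374e-6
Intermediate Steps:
f = 3054 (f = 4 + 3050 = 3054)
w(j, o) = 97/4 + j/4 (w(j, o) = 4 + (j - 1*(-81))/4 = 4 + (j + 81)/4 = 4 + (81 + j)/4 = 4 + (81/4 + j/4) = 97/4 + j/4)
1/(w(69, P(32)) + f*(-213)) = 1/((97/4 + (¼)*69) + 3054*(-213)) = 1/((97/4 + 69/4) - 650502) = 1/(83/2 - 650502) = 1/(-1300921/2) = -2/1300921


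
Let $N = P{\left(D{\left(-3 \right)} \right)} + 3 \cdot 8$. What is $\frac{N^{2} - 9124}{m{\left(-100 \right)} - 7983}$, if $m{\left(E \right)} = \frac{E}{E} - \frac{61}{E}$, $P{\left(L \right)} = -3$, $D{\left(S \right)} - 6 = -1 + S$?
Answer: $\frac{868300}{798139} \approx 1.0879$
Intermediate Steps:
$D{\left(S \right)} = 5 + S$ ($D{\left(S \right)} = 6 + \left(-1 + S\right) = 5 + S$)
$m{\left(E \right)} = 1 - \frac{61}{E}$
$N = 21$ ($N = -3 + 3 \cdot 8 = -3 + 24 = 21$)
$\frac{N^{2} - 9124}{m{\left(-100 \right)} - 7983} = \frac{21^{2} - 9124}{\frac{-61 - 100}{-100} - 7983} = \frac{441 - 9124}{\left(- \frac{1}{100}\right) \left(-161\right) - 7983} = - \frac{8683}{\frac{161}{100} - 7983} = - \frac{8683}{- \frac{798139}{100}} = \left(-8683\right) \left(- \frac{100}{798139}\right) = \frac{868300}{798139}$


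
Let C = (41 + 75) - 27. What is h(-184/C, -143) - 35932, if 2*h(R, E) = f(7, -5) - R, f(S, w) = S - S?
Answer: -3197856/89 ≈ -35931.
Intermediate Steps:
f(S, w) = 0
C = 89 (C = 116 - 27 = 89)
h(R, E) = -R/2 (h(R, E) = (0 - R)/2 = (-R)/2 = -R/2)
h(-184/C, -143) - 35932 = -(-92)/89 - 35932 = -½*(-184/89) - 35932 = 92/89 - 35932 = -3197856/89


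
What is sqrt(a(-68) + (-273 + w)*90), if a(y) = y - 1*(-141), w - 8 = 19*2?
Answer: I*sqrt(20357) ≈ 142.68*I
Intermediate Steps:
w = 46 (w = 8 + 19*2 = 8 + 38 = 46)
a(y) = 141 + y (a(y) = y + 141 = 141 + y)
sqrt(a(-68) + (-273 + w)*90) = sqrt((141 - 68) + (-273 + 46)*90) = sqrt(73 - 227*90) = sqrt(73 - 20430) = sqrt(-20357) = I*sqrt(20357)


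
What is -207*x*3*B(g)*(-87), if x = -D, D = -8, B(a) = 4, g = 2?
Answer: 1728864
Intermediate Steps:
x = 8 (x = -1*(-8) = 8)
-207*x*3*B(g)*(-87) = -1656*3*4*(-87) = -1656*12*(-87) = -207*96*(-87) = -19872*(-87) = 1728864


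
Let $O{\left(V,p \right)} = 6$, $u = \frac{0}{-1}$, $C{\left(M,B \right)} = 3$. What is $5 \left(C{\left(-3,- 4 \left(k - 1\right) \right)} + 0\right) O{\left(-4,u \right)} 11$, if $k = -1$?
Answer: $990$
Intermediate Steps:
$u = 0$ ($u = 0 \left(-1\right) = 0$)
$5 \left(C{\left(-3,- 4 \left(k - 1\right) \right)} + 0\right) O{\left(-4,u \right)} 11 = 5 \left(3 + 0\right) 6 \cdot 11 = 5 \cdot 3 \cdot 6 \cdot 11 = 15 \cdot 6 \cdot 11 = 90 \cdot 11 = 990$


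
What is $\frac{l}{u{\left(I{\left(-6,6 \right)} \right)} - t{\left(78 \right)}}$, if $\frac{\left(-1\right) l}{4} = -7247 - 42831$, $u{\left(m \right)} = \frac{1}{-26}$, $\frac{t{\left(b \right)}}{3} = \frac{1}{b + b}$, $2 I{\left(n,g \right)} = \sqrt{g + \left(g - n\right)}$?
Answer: $- \frac{10416224}{3} \approx -3.4721 \cdot 10^{6}$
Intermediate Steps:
$I{\left(n,g \right)} = \frac{\sqrt{- n + 2 g}}{2}$ ($I{\left(n,g \right)} = \frac{\sqrt{g + \left(g - n\right)}}{2} = \frac{\sqrt{- n + 2 g}}{2}$)
$t{\left(b \right)} = \frac{3}{2 b}$ ($t{\left(b \right)} = \frac{3}{b + b} = \frac{3}{2 b}$)
$u{\left(m \right)} = - \frac{1}{26}$
$l = 200312$ ($l = - 4 \left(-7247 - 42831\right) = \left(-4\right) \left(-50078\right) = 200312$)
$\frac{l}{u{\left(I{\left(-6,6 \right)} \right)} - t{\left(78 \right)}} = \frac{200312}{- \frac{1}{26} - \frac{3}{2 \cdot 78}} = \frac{200312}{- \frac{1}{26} - \frac{3}{2} \cdot \frac{1}{78}} = \frac{200312}{- \frac{1}{26} - \frac{1}{52}} = \frac{200312}{- \frac{3}{52}} = 200312 \left(- \frac{52}{3}\right) = - \frac{10416224}{3}$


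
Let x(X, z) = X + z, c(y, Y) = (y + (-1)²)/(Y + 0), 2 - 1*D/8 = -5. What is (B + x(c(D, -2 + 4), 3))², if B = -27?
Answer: 81/4 ≈ 20.250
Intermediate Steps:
D = 56 (D = 16 - 8*(-5) = 16 + 40 = 56)
c(y, Y) = (1 + y)/Y (c(y, Y) = (y + 1)/Y = (1 + y)/Y)
(B + x(c(D, -2 + 4), 3))² = (-27 + ((1 + 56)/(-2 + 4) + 3))² = (-27 + (57/2 + 3))² = (-27 + 63/2)² = (9/2)² = 81/4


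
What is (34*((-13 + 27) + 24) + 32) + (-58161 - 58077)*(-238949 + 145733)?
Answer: 10835242732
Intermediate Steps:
(34*((-13 + 27) + 24) + 32) + (-58161 - 58077)*(-238949 + 145733) = (34*(14 + 24) + 32) - 116238*(-93216) = (34*38 + 32) + 10835241408 = (1292 + 32) + 10835241408 = 1324 + 10835241408 = 10835242732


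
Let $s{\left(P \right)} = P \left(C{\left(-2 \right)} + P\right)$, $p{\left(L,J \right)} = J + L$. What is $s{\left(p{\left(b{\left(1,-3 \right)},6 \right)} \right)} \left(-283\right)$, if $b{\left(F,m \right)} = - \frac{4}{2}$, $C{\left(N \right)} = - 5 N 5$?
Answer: $-61128$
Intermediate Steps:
$C{\left(N \right)} = - 25 N$
$b{\left(F,m \right)} = -2$ ($b{\left(F,m \right)} = \left(-4\right) \frac{1}{2} = -2$)
$s{\left(P \right)} = P \left(50 + P\right)$ ($s{\left(P \right)} = P \left(\left(-25\right) \left(-2\right) + P\right) = P \left(50 + P\right)$)
$s{\left(p{\left(b{\left(1,-3 \right)},6 \right)} \right)} \left(-283\right) = \left(6 - 2\right) \left(50 + \left(6 - 2\right)\right) \left(-283\right) = 4 \left(50 + 4\right) \left(-283\right) = 4 \cdot 54 \left(-283\right) = 216 \left(-283\right) = -61128$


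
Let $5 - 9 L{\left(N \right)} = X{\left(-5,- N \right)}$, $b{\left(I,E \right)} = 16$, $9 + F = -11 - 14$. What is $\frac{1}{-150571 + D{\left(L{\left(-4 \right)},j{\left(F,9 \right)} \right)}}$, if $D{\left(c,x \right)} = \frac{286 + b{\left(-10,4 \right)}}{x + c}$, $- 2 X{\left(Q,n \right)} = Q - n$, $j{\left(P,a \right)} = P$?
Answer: $- \frac{611}{92004317} \approx -6.641 \cdot 10^{-6}$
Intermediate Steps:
$F = -34$ ($F = -9 - 25 = -34$)
$X{\left(Q,n \right)} = \frac{n}{2} - \frac{Q}{2}$ ($X{\left(Q,n \right)} = - \frac{Q - n}{2} = \frac{n}{2} - \frac{Q}{2}$)
$L{\left(N \right)} = \frac{5}{18} + \frac{N}{18}$ ($L{\left(N \right)} = \frac{5}{9} - \frac{\frac{\left(-1\right) N}{2} - - \frac{5}{2}}{9} = \frac{5}{9} - \frac{- \frac{N}{2} + \frac{5}{2}}{9} = \frac{5}{9} - \frac{\frac{5}{2} - \frac{N}{2}}{9} = \frac{5}{9} + \left(- \frac{5}{18} + \frac{N}{18}\right) = \frac{5}{18} + \frac{N}{18}$)
$D{\left(c,x \right)} = \frac{302}{c + x}$ ($D{\left(c,x \right)} = \frac{286 + 16}{x + c} = \frac{302}{c + x}$)
$\frac{1}{-150571 + D{\left(L{\left(-4 \right)},j{\left(F,9 \right)} \right)}} = \frac{1}{-150571 + \frac{302}{\left(\frac{5}{18} + \frac{1}{18} \left(-4\right)\right) - 34}} = \frac{1}{-150571 + \frac{302}{\left(\frac{5}{18} - \frac{2}{9}\right) - 34}} = \frac{1}{-150571 + \frac{302}{\frac{1}{18} - 34}} = \frac{1}{-150571 + \frac{302}{- \frac{611}{18}}} = \frac{1}{-150571 + 302 \left(- \frac{18}{611}\right)} = \frac{1}{-150571 - \frac{5436}{611}} = \frac{1}{- \frac{92004317}{611}} = - \frac{611}{92004317}$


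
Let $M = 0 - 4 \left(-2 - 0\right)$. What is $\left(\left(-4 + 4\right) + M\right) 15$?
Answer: $120$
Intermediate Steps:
$M = 8$ ($M = 0 - 4 \left(-2 + 0\right) = 0 - -8 = 0 + 8 = 8$)
$\left(\left(-4 + 4\right) + M\right) 15 = \left(\left(-4 + 4\right) + 8\right) 15 = \left(0 + 8\right) 15 = 8 \cdot 15 = 120$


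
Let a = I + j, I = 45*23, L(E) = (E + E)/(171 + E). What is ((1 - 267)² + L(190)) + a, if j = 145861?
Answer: 4135408/19 ≈ 2.1765e+5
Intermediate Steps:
L(E) = 2*E/(171 + E) (L(E) = (2*E)/(171 + E) = 2*E/(171 + E))
I = 1035
a = 146896 (a = 1035 + 145861 = 146896)
((1 - 267)² + L(190)) + a = ((1 - 267)² + 2*190/(171 + 190)) + 146896 = ((-266)² + 2*190/361) + 146896 = (70756 + 2*190*(1/361)) + 146896 = (70756 + 20/19) + 146896 = 1344384/19 + 146896 = 4135408/19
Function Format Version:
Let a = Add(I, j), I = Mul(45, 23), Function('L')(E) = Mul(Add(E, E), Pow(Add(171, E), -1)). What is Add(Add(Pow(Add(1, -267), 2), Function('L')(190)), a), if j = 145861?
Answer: Rational(4135408, 19) ≈ 2.1765e+5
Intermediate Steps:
Function('L')(E) = Mul(2, E, Pow(Add(171, E), -1)) (Function('L')(E) = Mul(Mul(2, E), Pow(Add(171, E), -1)) = Mul(2, E, Pow(Add(171, E), -1)))
I = 1035
a = 146896 (a = Add(1035, 145861) = 146896)
Add(Add(Pow(Add(1, -267), 2), Function('L')(190)), a) = Add(Add(Pow(Add(1, -267), 2), Mul(2, 190, Pow(Add(171, 190), -1))), 146896) = Add(Add(Pow(-266, 2), Mul(2, 190, Pow(361, -1))), 146896) = Add(Add(70756, Mul(2, 190, Rational(1, 361))), 146896) = Add(Add(70756, Rational(20, 19)), 146896) = Add(Rational(1344384, 19), 146896) = Rational(4135408, 19)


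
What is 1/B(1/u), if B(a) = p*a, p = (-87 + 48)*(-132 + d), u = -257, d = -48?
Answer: -257/7020 ≈ -0.036610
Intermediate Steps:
p = 7020 (p = (-87 + 48)*(-132 - 48) = -39*(-180) = 7020)
B(a) = 7020*a
1/B(1/u) = 1/(7020/(-257)) = 1/(7020*(-1/257)) = 1/(-7020/257) = -257/7020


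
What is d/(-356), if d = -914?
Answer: 457/178 ≈ 2.5674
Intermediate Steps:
d/(-356) = -914/(-356) = -914*(-1/356) = 457/178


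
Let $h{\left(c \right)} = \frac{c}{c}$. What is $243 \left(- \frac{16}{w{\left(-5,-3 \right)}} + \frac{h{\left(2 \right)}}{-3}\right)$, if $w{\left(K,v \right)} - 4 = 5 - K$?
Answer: $- \frac{2511}{7} \approx -358.71$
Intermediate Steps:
$w{\left(K,v \right)} = 9 - K$ ($w{\left(K,v \right)} = 4 - \left(-5 + K\right) = 9 - K$)
$h{\left(c \right)} = 1$
$243 \left(- \frac{16}{w{\left(-5,-3 \right)}} + \frac{h{\left(2 \right)}}{-3}\right) = 243 \left(- \frac{16}{9 - -5} + 1 \frac{1}{-3}\right) = 243 \left(- \frac{16}{9 + 5} + 1 \left(- \frac{1}{3}\right)\right) = 243 \left(- \frac{16}{14} - \frac{1}{3}\right) = 243 \left(\left(-16\right) \frac{1}{14} - \frac{1}{3}\right) = 243 \left(- \frac{8}{7} - \frac{1}{3}\right) = 243 \left(- \frac{31}{21}\right) = - \frac{2511}{7}$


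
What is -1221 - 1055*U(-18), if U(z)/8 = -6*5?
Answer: 251979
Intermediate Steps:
U(z) = -240 (U(z) = 8*(-6*5) = 8*(-30) = -240)
-1221 - 1055*U(-18) = -1221 - 1055*(-240) = -1221 + 253200 = 251979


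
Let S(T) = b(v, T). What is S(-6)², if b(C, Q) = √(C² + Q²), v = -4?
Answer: 52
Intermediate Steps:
S(T) = √(16 + T²) (S(T) = √((-4)² + T²) = √(16 + T²))
S(-6)² = (√(16 + (-6)²))² = (√(16 + 36))² = (√52)² = (2*√13)² = 52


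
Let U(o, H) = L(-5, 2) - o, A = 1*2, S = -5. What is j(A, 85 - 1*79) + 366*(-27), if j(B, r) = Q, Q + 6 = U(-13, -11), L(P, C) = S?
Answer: -9880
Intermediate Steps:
L(P, C) = -5
A = 2
U(o, H) = -5 - o
Q = 2 (Q = -6 + (-5 - 1*(-13)) = -6 + (-5 + 13) = -6 + 8 = 2)
j(B, r) = 2
j(A, 85 - 1*79) + 366*(-27) = 2 + 366*(-27) = 2 - 9882 = -9880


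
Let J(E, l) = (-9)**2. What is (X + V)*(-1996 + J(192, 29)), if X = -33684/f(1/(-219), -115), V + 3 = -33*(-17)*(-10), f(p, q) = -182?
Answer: 135128145/13 ≈ 1.0394e+7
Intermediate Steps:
J(E, l) = 81
V = -5613 (V = -3 - 33*(-17)*(-10) = -3 + 561*(-10) = -3 - 5610 = -5613)
X = 2406/13 (X = -33684/(-182) = -33684*(-1/182) = 2406/13 ≈ 185.08)
(X + V)*(-1996 + J(192, 29)) = (2406/13 - 5613)*(-1996 + 81) = -70563/13*(-1915) = 135128145/13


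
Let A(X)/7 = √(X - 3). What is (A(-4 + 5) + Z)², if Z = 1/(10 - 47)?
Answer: (1 - 259*I*√2)²/1369 ≈ -97.999 - 0.53511*I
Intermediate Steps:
A(X) = 7*√(-3 + X) (A(X) = 7*√(X - 3) = 7*√(-3 + X))
Z = -1/37 (Z = 1/(-37) = -1/37 ≈ -0.027027)
(A(-4 + 5) + Z)² = (7*√(-3 + (-4 + 5)) - 1/37)² = (7*√(-3 + 1) - 1/37)² = (7*√(-2) - 1/37)² = (7*(I*√2) - 1/37)² = (7*I*√2 - 1/37)² = (-1/37 + 7*I*√2)²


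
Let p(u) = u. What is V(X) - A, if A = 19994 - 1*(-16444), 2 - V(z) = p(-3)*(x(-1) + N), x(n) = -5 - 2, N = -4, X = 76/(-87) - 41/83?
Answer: -36469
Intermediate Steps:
X = -9875/7221 (X = 76*(-1/87) - 41*1/83 = -76/87 - 41/83 = -9875/7221 ≈ -1.3675)
x(n) = -7
V(z) = -31 (V(z) = 2 - (-3)*(-7 - 4) = 2 - (-3)*(-11) = 2 - 1*33 = 2 - 33 = -31)
A = 36438 (A = 19994 + 16444 = 36438)
V(X) - A = -31 - 1*36438 = -31 - 36438 = -36469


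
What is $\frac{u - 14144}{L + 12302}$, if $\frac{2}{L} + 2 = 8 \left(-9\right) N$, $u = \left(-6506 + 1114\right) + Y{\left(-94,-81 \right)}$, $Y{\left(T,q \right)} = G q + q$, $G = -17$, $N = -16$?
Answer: $- \frac{10488000}{7073651} \approx -1.4827$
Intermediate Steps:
$Y{\left(T,q \right)} = - 16 q$ ($Y{\left(T,q \right)} = - 17 q + q = - 16 q$)
$u = -4096$ ($u = \left(-6506 + 1114\right) - -1296 = -5392 + 1296 = -4096$)
$L = \frac{1}{575}$ ($L = \frac{2}{-2 + 8 \left(-9\right) \left(-16\right)} = \frac{2}{-2 - -1152} = \frac{2}{-2 + 1152} = \frac{2}{1150} = 2 \cdot \frac{1}{1150} = \frac{1}{575} \approx 0.0017391$)
$\frac{u - 14144}{L + 12302} = \frac{-4096 - 14144}{\frac{1}{575} + 12302} = - \frac{18240}{\frac{7073651}{575}} = \left(-18240\right) \frac{575}{7073651} = - \frac{10488000}{7073651}$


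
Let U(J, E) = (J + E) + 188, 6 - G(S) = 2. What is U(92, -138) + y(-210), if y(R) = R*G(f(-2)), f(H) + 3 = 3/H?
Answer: -698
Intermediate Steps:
f(H) = -3 + 3/H
G(S) = 4 (G(S) = 6 - 1*2 = 6 - 2 = 4)
y(R) = 4*R (y(R) = R*4 = 4*R)
U(J, E) = 188 + E + J (U(J, E) = (E + J) + 188 = 188 + E + J)
U(92, -138) + y(-210) = (188 - 138 + 92) + 4*(-210) = 142 - 840 = -698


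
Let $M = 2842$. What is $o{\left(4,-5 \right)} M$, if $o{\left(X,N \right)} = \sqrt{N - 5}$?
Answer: $2842 i \sqrt{10} \approx 8987.2 i$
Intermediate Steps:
$o{\left(X,N \right)} = \sqrt{-5 + N}$
$o{\left(4,-5 \right)} M = \sqrt{-5 - 5} \cdot 2842 = \sqrt{-10} \cdot 2842 = i \sqrt{10} \cdot 2842 = 2842 i \sqrt{10}$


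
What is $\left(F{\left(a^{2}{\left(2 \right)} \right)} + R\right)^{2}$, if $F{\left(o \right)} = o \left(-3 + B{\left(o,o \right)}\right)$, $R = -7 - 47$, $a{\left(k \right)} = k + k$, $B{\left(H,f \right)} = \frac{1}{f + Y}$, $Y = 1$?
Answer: $\frac{2951524}{289} \approx 10213.0$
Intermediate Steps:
$B{\left(H,f \right)} = \frac{1}{1 + f}$ ($B{\left(H,f \right)} = \frac{1}{f + 1} = \frac{1}{1 + f}$)
$a{\left(k \right)} = 2 k$
$R = -54$ ($R = -7 - 47 = -54$)
$F{\left(o \right)} = o \left(-3 + \frac{1}{1 + o}\right)$
$\left(F{\left(a^{2}{\left(2 \right)} \right)} + R\right)^{2} = \left(- \frac{\left(2 \cdot 2\right)^{2} \left(2 + 3 \left(2 \cdot 2\right)^{2}\right)}{1 + \left(2 \cdot 2\right)^{2}} - 54\right)^{2} = \left(- \frac{4^{2} \left(2 + 3 \cdot 4^{2}\right)}{1 + 4^{2}} - 54\right)^{2} = \left(\left(-1\right) 16 \frac{1}{1 + 16} \left(2 + 3 \cdot 16\right) - 54\right)^{2} = \left(\left(-1\right) 16 \cdot \frac{1}{17} \left(2 + 48\right) - 54\right)^{2} = \left(\left(-1\right) 16 \cdot \frac{1}{17} \cdot 50 - 54\right)^{2} = \left(- \frac{800}{17} - 54\right)^{2} = \left(- \frac{1718}{17}\right)^{2} = \frac{2951524}{289}$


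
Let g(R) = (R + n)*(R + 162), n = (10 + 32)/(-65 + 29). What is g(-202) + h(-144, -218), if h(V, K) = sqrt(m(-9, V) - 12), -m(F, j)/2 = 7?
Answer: 24380/3 + I*sqrt(26) ≈ 8126.7 + 5.099*I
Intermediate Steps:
n = -7/6 (n = 42/(-36) = 42*(-1/36) = -7/6 ≈ -1.1667)
m(F, j) = -14 (m(F, j) = -2*7 = -14)
h(V, K) = I*sqrt(26) (h(V, K) = sqrt(-14 - 12) = sqrt(-26) = I*sqrt(26))
g(R) = (162 + R)*(-7/6 + R) (g(R) = (R - 7/6)*(R + 162) = (-7/6 + R)*(162 + R) = (162 + R)*(-7/6 + R))
g(-202) + h(-144, -218) = (-189 + (-202)**2 + (965/6)*(-202)) + I*sqrt(26) = (-189 + 40804 - 97465/3) + I*sqrt(26) = 24380/3 + I*sqrt(26)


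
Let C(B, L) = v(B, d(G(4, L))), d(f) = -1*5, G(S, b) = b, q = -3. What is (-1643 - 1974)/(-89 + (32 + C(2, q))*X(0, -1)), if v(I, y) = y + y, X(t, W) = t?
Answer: 3617/89 ≈ 40.640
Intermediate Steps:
d(f) = -5
v(I, y) = 2*y
C(B, L) = -10 (C(B, L) = 2*(-5) = -10)
(-1643 - 1974)/(-89 + (32 + C(2, q))*X(0, -1)) = (-1643 - 1974)/(-89 + (32 - 10)*0) = -3617/(-89 + 22*0) = -3617/(-89 + 0) = -3617/(-89) = -3617*(-1/89) = 3617/89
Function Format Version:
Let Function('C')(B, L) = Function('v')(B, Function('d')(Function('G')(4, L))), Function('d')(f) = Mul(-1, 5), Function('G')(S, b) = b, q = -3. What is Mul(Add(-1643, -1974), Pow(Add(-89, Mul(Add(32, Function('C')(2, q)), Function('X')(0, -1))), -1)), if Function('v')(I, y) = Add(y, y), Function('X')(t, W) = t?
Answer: Rational(3617, 89) ≈ 40.640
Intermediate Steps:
Function('d')(f) = -5
Function('v')(I, y) = Mul(2, y)
Function('C')(B, L) = -10 (Function('C')(B, L) = Mul(2, -5) = -10)
Mul(Add(-1643, -1974), Pow(Add(-89, Mul(Add(32, Function('C')(2, q)), Function('X')(0, -1))), -1)) = Mul(Add(-1643, -1974), Pow(Add(-89, Mul(Add(32, -10), 0)), -1)) = Mul(-3617, Pow(Add(-89, Mul(22, 0)), -1)) = Mul(-3617, Pow(Add(-89, 0), -1)) = Mul(-3617, Pow(-89, -1)) = Mul(-3617, Rational(-1, 89)) = Rational(3617, 89)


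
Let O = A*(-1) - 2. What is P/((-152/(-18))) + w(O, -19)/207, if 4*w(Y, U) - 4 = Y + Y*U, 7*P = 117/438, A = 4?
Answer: 2247473/16078104 ≈ 0.13978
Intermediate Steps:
O = -6 (O = 4*(-1) - 2 = -4 - 2 = -6)
P = 39/1022 (P = (117/438)/7 = (117*(1/438))/7 = (⅐)*(39/146) = 39/1022 ≈ 0.038160)
w(Y, U) = 1 + Y/4 + U*Y/4 (w(Y, U) = 1 + (Y + Y*U)/4 = 1 + (Y + U*Y)/4 = 1 + (Y/4 + U*Y/4) = 1 + Y/4 + U*Y/4)
P/((-152/(-18))) + w(O, -19)/207 = 39/(1022*((-152/(-18)))) + (1 + (¼)*(-6) + (¼)*(-19)*(-6))/207 = 39/(1022*((-152*(-1/18)))) + (1 - 3/2 + 57/2)*(1/207) = 39/(1022*(76/9)) + 28*(1/207) = (39/1022)*(9/76) + 28/207 = 351/77672 + 28/207 = 2247473/16078104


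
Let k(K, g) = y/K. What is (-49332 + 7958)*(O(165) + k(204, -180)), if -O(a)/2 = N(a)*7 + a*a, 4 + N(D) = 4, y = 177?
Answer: 76594465667/34 ≈ 2.2528e+9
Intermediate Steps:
N(D) = 0 (N(D) = -4 + 4 = 0)
k(K, g) = 177/K
O(a) = -2*a² (O(a) = -2*(0*7 + a*a) = -2*(0 + a²) = -2*a²)
(-49332 + 7958)*(O(165) + k(204, -180)) = (-49332 + 7958)*(-2*165² + 177/204) = -41374*(-2*27225 + 177*(1/204)) = -41374*(-54450 + 59/68) = -41374*(-3702541/68) = 76594465667/34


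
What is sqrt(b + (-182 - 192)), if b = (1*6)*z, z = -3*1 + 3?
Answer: I*sqrt(374) ≈ 19.339*I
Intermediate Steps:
z = 0 (z = -3 + 3 = 0)
b = 0 (b = (1*6)*0 = 6*0 = 0)
sqrt(b + (-182 - 192)) = sqrt(0 + (-182 - 192)) = sqrt(0 - 374) = sqrt(-374) = I*sqrt(374)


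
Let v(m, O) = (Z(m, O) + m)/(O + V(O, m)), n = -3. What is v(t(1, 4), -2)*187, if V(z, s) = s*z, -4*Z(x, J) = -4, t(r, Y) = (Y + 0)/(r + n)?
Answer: -187/2 ≈ -93.500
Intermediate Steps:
t(r, Y) = Y/(-3 + r) (t(r, Y) = (Y + 0)/(r - 3) = Y/(-3 + r))
Z(x, J) = 1 (Z(x, J) = -1/4*(-4) = 1)
v(m, O) = (1 + m)/(O + O*m) (v(m, O) = (1 + m)/(O + m*O) = (1 + m)/(O + O*m))
v(t(1, 4), -2)*187 = 187/(-2) = -1/2*187 = -187/2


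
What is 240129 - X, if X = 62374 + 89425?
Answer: 88330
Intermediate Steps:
X = 151799
240129 - X = 240129 - 1*151799 = 240129 - 151799 = 88330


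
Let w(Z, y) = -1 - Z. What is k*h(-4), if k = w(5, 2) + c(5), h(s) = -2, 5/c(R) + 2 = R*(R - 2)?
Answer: 146/13 ≈ 11.231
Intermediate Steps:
c(R) = 5/(-2 + R*(-2 + R)) (c(R) = 5/(-2 + R*(R - 2)) = 5/(-2 + R*(-2 + R)))
k = -73/13 (k = (-1 - 1*5) + 5/(-2 + 5² - 2*5) = (-1 - 5) + 5/(-2 + 25 - 10) = -6 + 5/13 = -73/13 ≈ -5.6154)
k*h(-4) = -73/13*(-2) = 146/13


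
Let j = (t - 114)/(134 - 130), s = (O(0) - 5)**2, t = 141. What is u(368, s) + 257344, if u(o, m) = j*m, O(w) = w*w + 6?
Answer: 1029403/4 ≈ 2.5735e+5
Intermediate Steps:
O(w) = 6 + w**2 (O(w) = w**2 + 6 = 6 + w**2)
s = 1 (s = ((6 + 0**2) - 5)**2 = ((6 + 0) - 5)**2 = (6 - 5)**2 = 1**2 = 1)
j = 27/4 (j = (141 - 114)/(134 - 130) = 27/4 ≈ 6.7500)
u(o, m) = 27*m/4
u(368, s) + 257344 = (27/4)*1 + 257344 = 27/4 + 257344 = 1029403/4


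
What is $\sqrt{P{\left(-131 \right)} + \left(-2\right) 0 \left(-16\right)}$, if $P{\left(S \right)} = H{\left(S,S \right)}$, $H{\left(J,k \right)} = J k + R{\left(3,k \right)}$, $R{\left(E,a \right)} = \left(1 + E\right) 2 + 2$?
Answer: $\sqrt{17171} \approx 131.04$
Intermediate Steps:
$R{\left(E,a \right)} = 4 + 2 E$ ($R{\left(E,a \right)} = \left(2 + 2 E\right) + 2 = 4 + 2 E$)
$H{\left(J,k \right)} = 10 + J k$ ($H{\left(J,k \right)} = J k + \left(4 + 2 \cdot 3\right) = J k + \left(4 + 6\right) = J k + 10 = 10 + J k$)
$P{\left(S \right)} = 10 + S^{2}$ ($P{\left(S \right)} = 10 + S S = 10 + S^{2}$)
$\sqrt{P{\left(-131 \right)} + \left(-2\right) 0 \left(-16\right)} = \sqrt{\left(10 + \left(-131\right)^{2}\right) + \left(-2\right) 0 \left(-16\right)} = \sqrt{\left(10 + 17161\right) + 0 \left(-16\right)} = \sqrt{17171 + 0} = \sqrt{17171}$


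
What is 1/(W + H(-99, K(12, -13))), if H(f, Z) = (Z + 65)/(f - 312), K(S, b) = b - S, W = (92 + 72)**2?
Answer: 411/11054216 ≈ 3.7180e-5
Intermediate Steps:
W = 26896 (W = 164**2 = 26896)
H(f, Z) = (65 + Z)/(-312 + f)
1/(W + H(-99, K(12, -13))) = 1/(26896 + (65 + (-13 - 1*12))/(-312 - 99)) = 1/(26896 + (65 + (-13 - 12))/(-411)) = 1/(26896 - (65 - 25)/411) = 1/(26896 - 1/411*40) = 1/(26896 - 40/411) = 1/(11054216/411) = 411/11054216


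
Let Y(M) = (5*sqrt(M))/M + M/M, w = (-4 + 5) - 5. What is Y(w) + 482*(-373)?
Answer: -179785 - 5*I/2 ≈ -1.7979e+5 - 2.5*I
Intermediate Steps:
w = -4 (w = 1 - 5 = -4)
Y(M) = 1 + 5/sqrt(M) (Y(M) = 5/sqrt(M) + 1 = 1 + 5/sqrt(M))
Y(w) + 482*(-373) = (1 + 5/sqrt(-4)) + 482*(-373) = (1 + 5*(-I/2)) - 179786 = (1 - 5*I/2) - 179786 = -179785 - 5*I/2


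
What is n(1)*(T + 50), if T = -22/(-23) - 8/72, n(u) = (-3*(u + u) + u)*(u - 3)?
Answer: 105250/207 ≈ 508.45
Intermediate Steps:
n(u) = -5*u*(-3 + u) (n(u) = (-6*u + u)*(-3 + u) = (-5*u)*(-3 + u) = -5*u*(-3 + u))
T = 175/207 (T = -22*(-1/23) - 8*1/72 = 22/23 - 1/9 = 175/207 ≈ 0.84541)
n(1)*(T + 50) = (5*1*(3 - 1*1))*(175/207 + 50) = (5*1*(3 - 1))*(10525/207) = (5*1*2)*(10525/207) = 10*(10525/207) = 105250/207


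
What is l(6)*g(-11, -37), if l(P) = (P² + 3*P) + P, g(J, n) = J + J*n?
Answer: 23760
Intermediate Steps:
l(P) = P² + 4*P
l(6)*g(-11, -37) = (6*(4 + 6))*(-11*(1 - 37)) = (6*10)*(-11*(-36)) = 60*396 = 23760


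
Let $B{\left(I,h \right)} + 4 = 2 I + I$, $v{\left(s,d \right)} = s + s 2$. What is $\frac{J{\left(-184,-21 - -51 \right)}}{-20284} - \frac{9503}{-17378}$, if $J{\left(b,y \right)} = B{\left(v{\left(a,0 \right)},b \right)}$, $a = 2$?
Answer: $\frac{24064445}{44061919} \approx 0.54615$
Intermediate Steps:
$v{\left(s,d \right)} = 3 s$ ($v{\left(s,d \right)} = s + 2 s = 3 s$)
$B{\left(I,h \right)} = -4 + 3 I$ ($B{\left(I,h \right)} = -4 + \left(2 I + I\right) = -4 + 3 I$)
$J{\left(b,y \right)} = 14$ ($J{\left(b,y \right)} = -4 + 3 \cdot 3 \cdot 2 = -4 + 3 \cdot 6 = -4 + 18 = 14$)
$\frac{J{\left(-184,-21 - -51 \right)}}{-20284} - \frac{9503}{-17378} = \frac{14}{-20284} - \frac{9503}{-17378} = 14 \left(- \frac{1}{20284}\right) - - \frac{9503}{17378} = - \frac{7}{10142} + \frac{9503}{17378} = \frac{24064445}{44061919}$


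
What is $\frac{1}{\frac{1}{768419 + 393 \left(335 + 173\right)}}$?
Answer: $968063$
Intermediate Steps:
$\frac{1}{\frac{1}{768419 + 393 \left(335 + 173\right)}} = \frac{1}{\frac{1}{768419 + 393 \cdot 508}} = \frac{1}{\frac{1}{768419 + 199644}} = \frac{1}{\frac{1}{968063}} = 968063$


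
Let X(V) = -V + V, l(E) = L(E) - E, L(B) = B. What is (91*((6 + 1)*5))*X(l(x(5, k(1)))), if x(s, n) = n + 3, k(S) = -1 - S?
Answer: 0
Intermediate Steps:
x(s, n) = 3 + n
l(E) = 0 (l(E) = E - E = 0)
X(V) = 0
(91*((6 + 1)*5))*X(l(x(5, k(1)))) = (91*((6 + 1)*5))*0 = (91*(7*5))*0 = (91*35)*0 = 3185*0 = 0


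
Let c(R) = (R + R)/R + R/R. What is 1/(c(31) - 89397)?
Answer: -1/89394 ≈ -1.1186e-5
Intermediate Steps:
c(R) = 3 (c(R) = (2*R)/R + 1 = 2 + 1 = 3)
1/(c(31) - 89397) = 1/(3 - 89397) = 1/(-89394) = -1/89394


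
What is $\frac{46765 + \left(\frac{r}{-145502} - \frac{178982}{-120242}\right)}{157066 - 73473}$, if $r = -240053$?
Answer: $\frac{409114847670525}{731248637951006} \approx 0.55947$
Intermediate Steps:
$\frac{46765 + \left(\frac{r}{-145502} - \frac{178982}{-120242}\right)}{157066 - 73473} = \frac{46765 - \left(- \frac{240053}{145502} - \frac{89491}{60121}\right)}{157066 - 73473} = \frac{46765 - - \frac{27453345895}{8747725742}}{83593} = \left(46765 + \left(\frac{240053}{145502} + \frac{89491}{60121}\right)\right) \frac{1}{83593} = \left(46765 + \frac{27453345895}{8747725742}\right) \frac{1}{83593} = \frac{409114847670525}{8747725742} \cdot \frac{1}{83593} = \frac{409114847670525}{731248637951006}$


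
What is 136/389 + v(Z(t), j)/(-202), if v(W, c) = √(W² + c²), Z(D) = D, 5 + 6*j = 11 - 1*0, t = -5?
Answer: 136/389 - √26/202 ≈ 0.32437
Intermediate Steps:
j = 1 (j = -⅚ + (11 - 1*0)/6 = -⅚ + (11 + 0)/6 = -⅚ + (⅙)*11 = -⅚ + 11/6 = 1)
136/389 + v(Z(t), j)/(-202) = 136/389 + √((-5)² + 1²)/(-202) = 136*(1/389) + √(25 + 1)*(-1/202) = 136/389 + √26*(-1/202) = 136/389 - √26/202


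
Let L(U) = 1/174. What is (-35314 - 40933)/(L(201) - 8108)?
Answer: 13266978/1410791 ≈ 9.4039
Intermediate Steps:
L(U) = 1/174
(-35314 - 40933)/(L(201) - 8108) = (-35314 - 40933)/(1/174 - 8108) = -76247/(-1410791/174) = -76247*(-174/1410791) = 13266978/1410791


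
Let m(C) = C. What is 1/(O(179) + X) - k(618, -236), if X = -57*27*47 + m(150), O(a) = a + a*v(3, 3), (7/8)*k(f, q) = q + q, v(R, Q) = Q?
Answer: 269859385/500269 ≈ 539.43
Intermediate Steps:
k(f, q) = 16*q/7 (k(f, q) = 8*(q + q)/7 = 8*(2*q)/7 = 16*q/7)
O(a) = 4*a (O(a) = a + a*3 = a + 3*a = 4*a)
X = -72183 (X = -57*27*47 + 150 = -1539*47 + 150 = -72333 + 150 = -72183)
1/(O(179) + X) - k(618, -236) = 1/(4*179 - 72183) - 16*(-236)/7 = 1/(716 - 72183) - 1*(-3776/7) = 1/(-71467) + 3776/7 = -1/71467 + 3776/7 = 269859385/500269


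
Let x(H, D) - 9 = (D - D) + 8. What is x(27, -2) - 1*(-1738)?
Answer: 1755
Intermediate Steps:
x(H, D) = 17 (x(H, D) = 9 + ((D - D) + 8) = 9 + (0 + 8) = 9 + 8 = 17)
x(27, -2) - 1*(-1738) = 17 - 1*(-1738) = 17 + 1738 = 1755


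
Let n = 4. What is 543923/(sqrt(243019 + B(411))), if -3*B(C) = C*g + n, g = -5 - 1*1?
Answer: 543923*sqrt(2194557)/731519 ≈ 1101.5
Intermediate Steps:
g = -6 (g = -5 - 1 = -6)
B(C) = -4/3 + 2*C (B(C) = -(C*(-6) + 4)/3 = -(-6*C + 4)/3 = -(4 - 6*C)/3 = -4/3 + 2*C)
543923/(sqrt(243019 + B(411))) = 543923/(sqrt(243019 + (-4/3 + 2*411))) = 543923/(sqrt(243019 + (-4/3 + 822))) = 543923/(sqrt(243019 + 2462/3)) = 543923/(sqrt(731519/3)) = 543923/((sqrt(2194557)/3)) = 543923*(sqrt(2194557)/731519) = 543923*sqrt(2194557)/731519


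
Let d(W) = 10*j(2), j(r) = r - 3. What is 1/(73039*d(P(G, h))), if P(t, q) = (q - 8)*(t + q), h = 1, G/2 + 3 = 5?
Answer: -1/730390 ≈ -1.3691e-6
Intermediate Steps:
j(r) = -3 + r
G = 4 (G = -6 + 2*5 = -6 + 10 = 4)
P(t, q) = (-8 + q)*(q + t)
d(W) = -10 (d(W) = 10*(-3 + 2) = 10*(-1) = -10)
1/(73039*d(P(G, h))) = 1/(73039*(-10)) = (1/73039)*(-⅒) = -1/730390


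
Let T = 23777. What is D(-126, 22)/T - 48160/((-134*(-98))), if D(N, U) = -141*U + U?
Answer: -42340960/11151413 ≈ -3.7969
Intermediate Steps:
D(N, U) = -140*U
D(-126, 22)/T - 48160/((-134*(-98))) = -140*22/23777 - 48160/((-134*(-98))) = -3080*1/23777 - 48160/13132 = -3080/23777 - 48160*1/13132 = -3080/23777 - 1720/469 = -42340960/11151413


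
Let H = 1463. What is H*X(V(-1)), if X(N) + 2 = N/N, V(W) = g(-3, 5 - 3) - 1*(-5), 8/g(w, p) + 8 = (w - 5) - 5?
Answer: -1463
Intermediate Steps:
g(w, p) = 8/(-18 + w) (g(w, p) = 8/(-8 + ((w - 5) - 5)) = 8/(-8 + ((-5 + w) - 5)) = 8/(-8 + (-10 + w)) = 8/(-18 + w))
V(W) = 97/21 (V(W) = 8/(-18 - 3) - 1*(-5) = 8/(-21) + 5 = 8*(-1/21) + 5 = -8/21 + 5 = 97/21)
X(N) = -1 (X(N) = -2 + N/N = -2 + 1 = -1)
H*X(V(-1)) = 1463*(-1) = -1463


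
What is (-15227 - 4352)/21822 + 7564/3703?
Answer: 92560571/80806866 ≈ 1.1455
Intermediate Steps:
(-15227 - 4352)/21822 + 7564/3703 = -19579*1/21822 + 7564*(1/3703) = -19579/21822 + 7564/3703 = 92560571/80806866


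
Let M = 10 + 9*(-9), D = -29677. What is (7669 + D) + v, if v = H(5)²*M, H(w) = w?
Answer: -23783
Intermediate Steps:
M = -71 (M = 10 - 81 = -71)
v = -1775 (v = 5²*(-71) = 25*(-71) = -1775)
(7669 + D) + v = (7669 - 29677) - 1775 = -22008 - 1775 = -23783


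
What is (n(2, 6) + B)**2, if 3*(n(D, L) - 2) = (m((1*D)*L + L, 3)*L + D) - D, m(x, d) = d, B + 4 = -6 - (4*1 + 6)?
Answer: 144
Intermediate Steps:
B = -20 (B = -4 + (-6 - (4*1 + 6)) = -4 + (-6 - (4 + 6)) = -4 + (-6 - 1*10) = -4 + (-6 - 10) = -4 - 16 = -20)
n(D, L) = 2 + L (n(D, L) = 2 + ((3*L + D) - D)/3 = 2 + ((D + 3*L) - D)/3 = 2 + (3*L)/3 = 2 + L)
(n(2, 6) + B)**2 = ((2 + 6) - 20)**2 = (8 - 20)**2 = (-12)**2 = 144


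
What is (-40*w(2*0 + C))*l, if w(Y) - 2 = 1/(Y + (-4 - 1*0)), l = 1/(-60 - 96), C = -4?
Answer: 25/52 ≈ 0.48077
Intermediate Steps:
l = -1/156 (l = 1/(-156) = -1/156 ≈ -0.0064103)
w(Y) = 2 + 1/(-4 + Y) (w(Y) = 2 + 1/(Y + (-4 - 1*0)) = 2 + 1/(Y + (-4 + 0)) = 2 + 1/(Y - 4) = 2 + 1/(-4 + Y))
(-40*w(2*0 + C))*l = -40*(-7 + 2*(2*0 - 4))/(-4 + (2*0 - 4))*(-1/156) = -40*(-7 + 2*(0 - 4))/(-4 + (0 - 4))*(-1/156) = -40*(-7 + 2*(-4))/(-4 - 4)*(-1/156) = -40*(-7 - 8)/(-8)*(-1/156) = -(-5)*(-15)*(-1/156) = -40*15/8*(-1/156) = -75*(-1/156) = 25/52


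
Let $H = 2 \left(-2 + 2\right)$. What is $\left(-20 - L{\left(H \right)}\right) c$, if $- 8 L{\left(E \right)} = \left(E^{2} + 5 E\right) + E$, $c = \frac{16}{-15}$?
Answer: $\frac{64}{3} \approx 21.333$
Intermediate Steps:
$H = 0$ ($H = 2 \cdot 0 = 0$)
$c = - \frac{16}{15}$ ($c = 16 \left(- \frac{1}{15}\right) = - \frac{16}{15} \approx -1.0667$)
$L{\left(E \right)} = - \frac{3 E}{4} - \frac{E^{2}}{8}$ ($L{\left(E \right)} = - \frac{\left(E^{2} + 5 E\right) + E}{8} = - \frac{E^{2} + 6 E}{8} = - \frac{3 E}{4} - \frac{E^{2}}{8}$)
$\left(-20 - L{\left(H \right)}\right) c = \left(-20 - \left(- \frac{1}{8}\right) 0 \left(6 + 0\right)\right) \left(- \frac{16}{15}\right) = \left(-20 - \left(- \frac{1}{8}\right) 0 \cdot 6\right) \left(- \frac{16}{15}\right) = \left(-20 - 0\right) \left(- \frac{16}{15}\right) = \left(-20 + 0\right) \left(- \frac{16}{15}\right) = \left(-20\right) \left(- \frac{16}{15}\right) = \frac{64}{3}$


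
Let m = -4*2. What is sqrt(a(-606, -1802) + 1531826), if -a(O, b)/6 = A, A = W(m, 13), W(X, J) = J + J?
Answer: sqrt(1531670) ≈ 1237.6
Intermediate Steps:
m = -8
W(X, J) = 2*J
A = 26 (A = 2*13 = 26)
a(O, b) = -156 (a(O, b) = -6*26 = -156)
sqrt(a(-606, -1802) + 1531826) = sqrt(-156 + 1531826) = sqrt(1531670)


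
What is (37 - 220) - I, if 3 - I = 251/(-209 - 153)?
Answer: -67583/362 ≈ -186.69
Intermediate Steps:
I = 1337/362 (I = 3 - 251/(-209 - 153) = 3 - 251/(-362) = 3 - 251*(-1)/362 = 3 - 1*(-251/362) = 3 + 251/362 = 1337/362 ≈ 3.6934)
(37 - 220) - I = (37 - 220) - 1*1337/362 = -183 - 1337/362 = -67583/362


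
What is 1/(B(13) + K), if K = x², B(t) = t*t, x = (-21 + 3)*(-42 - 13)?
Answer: 1/980269 ≈ 1.0201e-6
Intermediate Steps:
x = 990 (x = -18*(-55) = 990)
B(t) = t²
K = 980100 (K = 990² = 980100)
1/(B(13) + K) = 1/(13² + 980100) = 1/(169 + 980100) = 1/980269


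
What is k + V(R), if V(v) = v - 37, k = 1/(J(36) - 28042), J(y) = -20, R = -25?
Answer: -1739845/28062 ≈ -62.000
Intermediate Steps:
k = -1/28062 (k = 1/(-20 - 28042) = 1/(-28062) = -1/28062 ≈ -3.5635e-5)
V(v) = -37 + v
k + V(R) = -1/28062 + (-37 - 25) = -1/28062 - 62 = -1739845/28062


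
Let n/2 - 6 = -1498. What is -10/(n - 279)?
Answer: 10/3263 ≈ 0.0030647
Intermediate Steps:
n = -2984 (n = 12 + 2*(-1498) = 12 - 2996 = -2984)
-10/(n - 279) = -10/(-2984 - 279) = -10/(-3263) = -1/3263*(-10) = 10/3263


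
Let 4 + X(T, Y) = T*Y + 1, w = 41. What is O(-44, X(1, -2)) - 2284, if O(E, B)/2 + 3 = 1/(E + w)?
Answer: -6872/3 ≈ -2290.7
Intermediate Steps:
X(T, Y) = -3 + T*Y (X(T, Y) = -4 + (T*Y + 1) = -4 + (1 + T*Y) = -3 + T*Y)
O(E, B) = -6 + 2/(41 + E) (O(E, B) = -6 + 2/(E + 41) = -6 + 2/(41 + E))
O(-44, X(1, -2)) - 2284 = 2*(-122 - 3*(-44))/(41 - 44) - 2284 = 2*(-122 + 132)/(-3) - 2284 = 2*(-⅓)*10 - 2284 = -20/3 - 2284 = -6872/3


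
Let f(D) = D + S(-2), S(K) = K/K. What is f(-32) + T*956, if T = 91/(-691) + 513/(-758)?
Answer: -210532917/261889 ≈ -803.90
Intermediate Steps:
S(K) = 1
f(D) = 1 + D (f(D) = D + 1 = 1 + D)
T = -423461/523778 (T = 91*(-1/691) + 513*(-1/758) = -91/691 - 513/758 = -423461/523778 ≈ -0.80847)
f(-32) + T*956 = (1 - 32) - 423461/523778*956 = -31 - 202414358/261889 = -210532917/261889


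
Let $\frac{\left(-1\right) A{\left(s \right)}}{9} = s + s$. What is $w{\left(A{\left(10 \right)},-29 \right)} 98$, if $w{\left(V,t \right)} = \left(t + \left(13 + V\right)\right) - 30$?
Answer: $-22148$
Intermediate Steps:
$A{\left(s \right)} = - 18 s$ ($A{\left(s \right)} = - 9 \left(s + s\right) = - 9 \cdot 2 s = - 18 s$)
$w{\left(V,t \right)} = -17 + V + t$ ($w{\left(V,t \right)} = \left(13 + V + t\right) - 30 = -17 + V + t$)
$w{\left(A{\left(10 \right)},-29 \right)} 98 = \left(-17 - 180 - 29\right) 98 = \left(-226\right) 98 = -22148$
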